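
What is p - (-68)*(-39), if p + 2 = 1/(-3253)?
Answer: -8633463/3253 ≈ -2654.0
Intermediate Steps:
p = -6507/3253 (p = -2 + 1/(-3253) = -2 - 1/3253 = -6507/3253 ≈ -2.0003)
p - (-68)*(-39) = -6507/3253 - (-68)*(-39) = -6507/3253 - 1*2652 = -6507/3253 - 2652 = -8633463/3253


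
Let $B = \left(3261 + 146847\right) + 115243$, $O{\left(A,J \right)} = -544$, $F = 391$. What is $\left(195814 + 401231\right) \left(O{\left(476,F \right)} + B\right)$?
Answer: $158101695315$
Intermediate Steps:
$B = 265351$ ($B = 150108 + 115243 = 265351$)
$\left(195814 + 401231\right) \left(O{\left(476,F \right)} + B\right) = \left(195814 + 401231\right) \left(-544 + 265351\right) = 597045 \cdot 264807 = 158101695315$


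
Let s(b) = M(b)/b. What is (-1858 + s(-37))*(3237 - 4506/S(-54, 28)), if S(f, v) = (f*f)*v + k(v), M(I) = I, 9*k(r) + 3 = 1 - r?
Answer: -736149934440/122467 ≈ -6.0110e+6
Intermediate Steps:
k(r) = -2/9 - r/9 (k(r) = -1/3 + (1 - r)/9 = -1/3 + (1/9 - r/9) = -2/9 - r/9)
s(b) = 1 (s(b) = b/b = 1)
S(f, v) = -2/9 - v/9 + v*f**2 (S(f, v) = (f*f)*v + (-2/9 - v/9) = f**2*v + (-2/9 - v/9) = v*f**2 + (-2/9 - v/9) = -2/9 - v/9 + v*f**2)
(-1858 + s(-37))*(3237 - 4506/S(-54, 28)) = (-1858 + 1)*(3237 - 4506/(-2/9 - 1/9*28 + 28*(-54)**2)) = -1857*(3237 - 4506/(-2/9 - 28/9 + 28*2916)) = -1857*(3237 - 4506/(-2/9 - 28/9 + 81648)) = -1857*(3237 - 4506/244934/3) = -1857*(3237 - 4506*3/244934) = -1857*(3237 - 6759/122467) = -1857*396418920/122467 = -736149934440/122467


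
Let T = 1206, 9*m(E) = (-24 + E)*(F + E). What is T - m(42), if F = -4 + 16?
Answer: 1098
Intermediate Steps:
F = 12
m(E) = (-24 + E)*(12 + E)/9 (m(E) = ((-24 + E)*(12 + E))/9 = (-24 + E)*(12 + E)/9)
T - m(42) = 1206 - (-32 - 4/3*42 + (⅑)*42²) = 1206 - (-32 - 56 + (⅑)*1764) = 1206 - (-32 - 56 + 196) = 1206 - 1*108 = 1206 - 108 = 1098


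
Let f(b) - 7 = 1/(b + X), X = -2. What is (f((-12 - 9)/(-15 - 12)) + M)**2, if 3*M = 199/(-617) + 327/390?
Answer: 282846906710809/7006238424900 ≈ 40.371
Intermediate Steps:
f(b) = 7 + 1/(-2 + b) (f(b) = 7 + 1/(b - 2) = 7 + 1/(-2 + b))
M = 41383/240630 (M = (199/(-617) + 327/390)/3 = (199*(-1/617) + 327*(1/390))/3 = (-199/617 + 109/130)/3 = (1/3)*(41383/80210) = 41383/240630 ≈ 0.17198)
(f((-12 - 9)/(-15 - 12)) + M)**2 = ((-13 + 7*((-12 - 9)/(-15 - 12)))/(-2 + (-12 - 9)/(-15 - 12)) + 41383/240630)**2 = ((-13 + 7*(-21/(-27)))/(-2 - 21/(-27)) + 41383/240630)**2 = ((-13 + 7*(-21*(-1/27)))/(-2 - 21*(-1/27)) + 41383/240630)**2 = ((-13 + 7*(7/9))/(-2 + 7/9) + 41383/240630)**2 = ((-13 + 49/9)/(-11/9) + 41383/240630)**2 = (-9/11*(-68/9) + 41383/240630)**2 = (68/11 + 41383/240630)**2 = (16818053/2646930)**2 = 282846906710809/7006238424900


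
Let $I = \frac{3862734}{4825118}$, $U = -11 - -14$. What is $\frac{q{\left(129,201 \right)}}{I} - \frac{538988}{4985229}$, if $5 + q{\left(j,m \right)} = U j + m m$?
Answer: $\frac{163500862741688339}{3209435592681} \approx 50944.0$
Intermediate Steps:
$U = 3$ ($U = -11 + 14 = 3$)
$q{\left(j,m \right)} = -5 + m^{2} + 3 j$ ($q{\left(j,m \right)} = -5 + \left(3 j + m m\right) = -5 + \left(3 j + m^{2}\right) = -5 + \left(m^{2} + 3 j\right) = -5 + m^{2} + 3 j$)
$I = \frac{1931367}{2412559}$ ($I = 3862734 \cdot \frac{1}{4825118} = \frac{1931367}{2412559} \approx 0.80055$)
$\frac{q{\left(129,201 \right)}}{I} - \frac{538988}{4985229} = \frac{-5 + 201^{2} + 3 \cdot 129}{\frac{1931367}{2412559}} - \frac{538988}{4985229} = \left(-5 + 40401 + 387\right) \frac{2412559}{1931367} - \frac{538988}{4985229} = 40783 \cdot \frac{2412559}{1931367} - \frac{538988}{4985229} = \frac{98391393697}{1931367} - \frac{538988}{4985229} = \frac{163500862741688339}{3209435592681}$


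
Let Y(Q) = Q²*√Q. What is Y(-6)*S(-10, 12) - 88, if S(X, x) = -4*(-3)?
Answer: -88 + 432*I*√6 ≈ -88.0 + 1058.2*I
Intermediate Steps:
S(X, x) = 12
Y(Q) = Q^(5/2)
Y(-6)*S(-10, 12) - 88 = (-6)^(5/2)*12 - 88 = (36*I*√6)*12 - 88 = 432*I*√6 - 88 = -88 + 432*I*√6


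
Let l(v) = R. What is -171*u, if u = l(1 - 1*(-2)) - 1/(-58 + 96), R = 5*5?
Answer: -8541/2 ≈ -4270.5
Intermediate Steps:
R = 25
l(v) = 25
u = 949/38 (u = 25 - 1/(-58 + 96) = 25 - 1/38 = 949/38 ≈ 24.974)
-171*u = -171*949/38 = -8541/2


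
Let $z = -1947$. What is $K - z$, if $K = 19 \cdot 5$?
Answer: $2042$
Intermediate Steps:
$K = 95$
$K - z = 95 - -1947 = 95 + 1947 = 2042$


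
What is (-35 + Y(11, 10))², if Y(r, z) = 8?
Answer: 729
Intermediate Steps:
(-35 + Y(11, 10))² = (-35 + 8)² = (-27)² = 729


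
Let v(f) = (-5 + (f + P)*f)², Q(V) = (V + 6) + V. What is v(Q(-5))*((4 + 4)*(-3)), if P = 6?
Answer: -4056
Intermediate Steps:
Q(V) = 6 + 2*V (Q(V) = (6 + V) + V = 6 + 2*V)
v(f) = (-5 + f*(6 + f))² (v(f) = (-5 + (f + 6)*f)² = (-5 + (6 + f)*f)² = (-5 + f*(6 + f))²)
v(Q(-5))*((4 + 4)*(-3)) = (-5 + (6 + 2*(-5))² + 6*(6 + 2*(-5)))²*((4 + 4)*(-3)) = (-5 + (6 - 10)² + 6*(6 - 10))²*(8*(-3)) = (-5 + (-4)² + 6*(-4))²*(-24) = (-5 + 16 - 24)²*(-24) = (-13)²*(-24) = 169*(-24) = -4056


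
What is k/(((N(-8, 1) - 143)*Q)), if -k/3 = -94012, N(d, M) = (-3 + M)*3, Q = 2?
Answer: -141018/149 ≈ -946.43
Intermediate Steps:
N(d, M) = -9 + 3*M
k = 282036 (k = -3*(-94012) = 282036)
k/(((N(-8, 1) - 143)*Q)) = 282036/((((-9 + 3*1) - 143)*2)) = 282036/((((-9 + 3) - 143)*2)) = 282036/(((-6 - 143)*2)) = 282036/((-149*2)) = 282036/(-298) = 282036*(-1/298) = -141018/149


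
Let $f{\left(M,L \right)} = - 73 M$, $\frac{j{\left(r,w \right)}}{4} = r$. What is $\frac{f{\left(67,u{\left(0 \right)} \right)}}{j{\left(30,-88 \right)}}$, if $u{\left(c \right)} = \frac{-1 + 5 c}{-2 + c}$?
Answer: $- \frac{4891}{120} \approx -40.758$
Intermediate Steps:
$j{\left(r,w \right)} = 4 r$
$u{\left(c \right)} = \frac{-1 + 5 c}{-2 + c}$
$\frac{f{\left(67,u{\left(0 \right)} \right)}}{j{\left(30,-88 \right)}} = \frac{\left(-73\right) 67}{4 \cdot 30} = - \frac{4891}{120}$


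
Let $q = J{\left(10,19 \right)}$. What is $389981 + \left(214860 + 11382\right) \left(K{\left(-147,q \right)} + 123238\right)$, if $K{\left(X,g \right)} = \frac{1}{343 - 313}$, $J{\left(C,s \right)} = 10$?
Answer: $\frac{139410045592}{5} \approx 2.7882 \cdot 10^{10}$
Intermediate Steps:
$q = 10$
$K{\left(X,g \right)} = \frac{1}{30}$
$389981 + \left(214860 + 11382\right) \left(K{\left(-147,q \right)} + 123238\right) = 389981 + \left(214860 + 11382\right) \left(\frac{1}{30} + 123238\right) = 389981 + 226242 \cdot \frac{3697141}{30} = 389981 + \frac{139408095687}{5} = \frac{139410045592}{5}$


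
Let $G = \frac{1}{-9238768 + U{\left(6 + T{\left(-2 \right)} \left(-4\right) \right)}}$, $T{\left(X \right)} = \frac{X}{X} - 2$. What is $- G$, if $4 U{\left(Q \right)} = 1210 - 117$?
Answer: $\frac{4}{36953979} \approx 1.0824 \cdot 10^{-7}$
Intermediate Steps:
$T{\left(X \right)} = -1$ ($T{\left(X \right)} = 1 - 2 = -1$)
$U{\left(Q \right)} = \frac{1093}{4}$ ($U{\left(Q \right)} = \frac{1210 - 117}{4} = \frac{1}{4} \cdot 1093 = \frac{1093}{4}$)
$G = - \frac{4}{36953979}$ ($G = \frac{1}{-9238768 + \frac{1093}{4}} = \frac{1}{- \frac{36953979}{4}} = - \frac{4}{36953979} \approx -1.0824 \cdot 10^{-7}$)
$- G = \left(-1\right) \left(- \frac{4}{36953979}\right) = \frac{4}{36953979}$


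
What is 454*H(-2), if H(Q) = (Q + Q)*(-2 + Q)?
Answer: 7264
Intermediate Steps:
H(Q) = 2*Q*(-2 + Q) (H(Q) = (2*Q)*(-2 + Q) = 2*Q*(-2 + Q))
454*H(-2) = 454*(2*(-2)*(-2 - 2)) = 454*(2*(-2)*(-4)) = 454*16 = 7264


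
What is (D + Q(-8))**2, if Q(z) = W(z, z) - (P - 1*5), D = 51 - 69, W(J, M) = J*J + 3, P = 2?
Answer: 2704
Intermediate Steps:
W(J, M) = 3 + J**2 (W(J, M) = J**2 + 3 = 3 + J**2)
D = -18
Q(z) = 6 + z**2 (Q(z) = (3 + z**2) - (2 - 1*5) = (3 + z**2) - (2 - 5) = (3 + z**2) - 1*(-3) = (3 + z**2) + 3 = 6 + z**2)
(D + Q(-8))**2 = (-18 + (6 + (-8)**2))**2 = (-18 + (6 + 64))**2 = (-18 + 70)**2 = 52**2 = 2704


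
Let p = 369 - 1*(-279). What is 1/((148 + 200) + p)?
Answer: 1/996 ≈ 0.0010040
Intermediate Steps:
p = 648 (p = 369 + 279 = 648)
1/((148 + 200) + p) = 1/((148 + 200) + 648) = 1/(348 + 648) = 1/996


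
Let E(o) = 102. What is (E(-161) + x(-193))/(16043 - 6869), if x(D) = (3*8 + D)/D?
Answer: 1805/160962 ≈ 0.011214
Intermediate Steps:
x(D) = (24 + D)/D
(E(-161) + x(-193))/(16043 - 6869) = (102 + (24 - 193)/(-193))/(16043 - 6869) = (102 - 1/193*(-169))/9174 = (102 + 169/193)*(1/9174) = (19855/193)*(1/9174) = 1805/160962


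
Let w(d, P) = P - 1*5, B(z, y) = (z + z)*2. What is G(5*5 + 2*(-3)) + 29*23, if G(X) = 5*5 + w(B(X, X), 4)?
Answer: 691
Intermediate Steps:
B(z, y) = 4*z (B(z, y) = (2*z)*2 = 4*z)
w(d, P) = -5 + P (w(d, P) = P - 5 = -5 + P)
G(X) = 24 (G(X) = 5*5 + (-5 + 4) = 25 - 1 = 24)
G(5*5 + 2*(-3)) + 29*23 = 24 + 29*23 = 24 + 667 = 691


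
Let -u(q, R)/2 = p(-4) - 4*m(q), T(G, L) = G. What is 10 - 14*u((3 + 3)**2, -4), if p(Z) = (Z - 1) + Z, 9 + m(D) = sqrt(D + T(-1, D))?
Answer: 766 - 112*sqrt(35) ≈ 103.40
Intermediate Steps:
m(D) = -9 + sqrt(-1 + D) (m(D) = -9 + sqrt(D - 1) = -9 + sqrt(-1 + D))
p(Z) = -1 + 2*Z (p(Z) = (-1 + Z) + Z = -1 + 2*Z)
u(q, R) = -54 + 8*sqrt(-1 + q) (u(q, R) = -2*((-1 + 2*(-4)) - 4*(-9 + sqrt(-1 + q))) = -2*((-1 - 8) + (36 - 4*sqrt(-1 + q))) = -2*(-9 + (36 - 4*sqrt(-1 + q))) = -2*(27 - 4*sqrt(-1 + q)) = -54 + 8*sqrt(-1 + q))
10 - 14*u((3 + 3)**2, -4) = 10 - 14*(-54 + 8*sqrt(-1 + (3 + 3)**2)) = 10 - 14*(-54 + 8*sqrt(-1 + 6**2)) = 10 - 14*(-54 + 8*sqrt(-1 + 36)) = 10 - 14*(-54 + 8*sqrt(35)) = 10 + (756 - 112*sqrt(35)) = 766 - 112*sqrt(35)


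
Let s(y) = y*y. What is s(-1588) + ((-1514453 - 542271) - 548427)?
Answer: -83407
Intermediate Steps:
s(y) = y²
s(-1588) + ((-1514453 - 542271) - 548427) = (-1588)² + ((-1514453 - 542271) - 548427) = 2521744 + (-2056724 - 548427) = 2521744 - 2605151 = -83407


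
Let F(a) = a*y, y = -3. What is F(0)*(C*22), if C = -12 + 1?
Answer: 0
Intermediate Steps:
C = -11
F(a) = -3*a (F(a) = a*(-3) = -3*a)
F(0)*(C*22) = (-3*0)*(-11*22) = 0*(-242) = 0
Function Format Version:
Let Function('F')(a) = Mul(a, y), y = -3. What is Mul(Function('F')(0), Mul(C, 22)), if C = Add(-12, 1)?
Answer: 0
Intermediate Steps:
C = -11
Function('F')(a) = Mul(-3, a) (Function('F')(a) = Mul(a, -3) = Mul(-3, a))
Mul(Function('F')(0), Mul(C, 22)) = Mul(Mul(-3, 0), Mul(-11, 22)) = Mul(0, -242) = 0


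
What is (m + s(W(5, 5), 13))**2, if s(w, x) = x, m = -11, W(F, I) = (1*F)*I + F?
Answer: 4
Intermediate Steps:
W(F, I) = F + F*I (W(F, I) = F*I + F = F + F*I)
(m + s(W(5, 5), 13))**2 = (-11 + 13)**2 = 2**2 = 4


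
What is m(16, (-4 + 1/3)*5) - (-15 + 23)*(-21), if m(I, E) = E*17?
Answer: -431/3 ≈ -143.67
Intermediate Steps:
m(I, E) = 17*E
m(16, (-4 + 1/3)*5) - (-15 + 23)*(-21) = 17*((-4 + 1/3)*5) - (-15 + 23)*(-21) = 17*((-4 + ⅓)*5) - 8*(-21) = 17*(-11/3*5) - 1*(-168) = 17*(-55/3) + 168 = -935/3 + 168 = -431/3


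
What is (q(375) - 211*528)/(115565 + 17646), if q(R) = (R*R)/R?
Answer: -8541/10247 ≈ -0.83351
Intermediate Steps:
q(R) = R (q(R) = R²/R = R)
(q(375) - 211*528)/(115565 + 17646) = (375 - 211*528)/(115565 + 17646) = (375 - 111408)/133211 = -111033*1/133211 = -8541/10247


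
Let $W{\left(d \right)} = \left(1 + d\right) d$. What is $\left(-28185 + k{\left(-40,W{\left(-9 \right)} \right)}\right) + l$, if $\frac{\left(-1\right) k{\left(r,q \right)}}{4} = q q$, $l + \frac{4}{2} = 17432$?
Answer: $-31491$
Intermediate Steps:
$l = 17430$ ($l = -2 + 17432 = 17430$)
$W{\left(d \right)} = d \left(1 + d\right)$
$k{\left(r,q \right)} = - 4 q^{2}$ ($k{\left(r,q \right)} = - 4 q q = - 4 q^{2}$)
$\left(-28185 + k{\left(-40,W{\left(-9 \right)} \right)}\right) + l = \left(-28185 - 4 \left(- 9 \left(1 - 9\right)\right)^{2}\right) + 17430 = \left(-28185 - 4 \left(\left(-9\right) \left(-8\right)\right)^{2}\right) + 17430 = \left(-28185 - 4 \cdot 72^{2}\right) + 17430 = \left(-28185 - 20736\right) + 17430 = -48921 + 17430 = -31491$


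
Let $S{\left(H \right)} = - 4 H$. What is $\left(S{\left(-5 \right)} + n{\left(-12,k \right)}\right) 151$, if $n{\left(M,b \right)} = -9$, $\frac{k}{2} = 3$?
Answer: $1661$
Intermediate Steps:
$k = 6$ ($k = 2 \cdot 3 = 6$)
$\left(S{\left(-5 \right)} + n{\left(-12,k \right)}\right) 151 = \left(\left(-4\right) \left(-5\right) - 9\right) 151 = \left(20 - 9\right) 151 = 11 \cdot 151 = 1661$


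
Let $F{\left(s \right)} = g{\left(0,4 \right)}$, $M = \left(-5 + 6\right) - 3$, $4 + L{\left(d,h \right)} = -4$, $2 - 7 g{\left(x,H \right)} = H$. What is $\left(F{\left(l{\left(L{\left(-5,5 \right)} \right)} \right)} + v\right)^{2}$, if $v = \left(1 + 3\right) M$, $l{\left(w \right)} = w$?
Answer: $\frac{3364}{49} \approx 68.653$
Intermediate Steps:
$g{\left(x,H \right)} = \frac{2}{7} - \frac{H}{7}$
$L{\left(d,h \right)} = -8$ ($L{\left(d,h \right)} = -4 - 4 = -8$)
$M = -2$ ($M = 1 - 3 = -2$)
$v = -8$ ($v = \left(1 + 3\right) \left(-2\right) = 4 \left(-2\right) = -8$)
$F{\left(s \right)} = - \frac{2}{7}$ ($F{\left(s \right)} = \frac{2}{7} - \frac{4}{7} = - \frac{2}{7}$)
$\left(F{\left(l{\left(L{\left(-5,5 \right)} \right)} \right)} + v\right)^{2} = \left(- \frac{2}{7} - 8\right)^{2} = \left(- \frac{58}{7}\right)^{2} = \frac{3364}{49}$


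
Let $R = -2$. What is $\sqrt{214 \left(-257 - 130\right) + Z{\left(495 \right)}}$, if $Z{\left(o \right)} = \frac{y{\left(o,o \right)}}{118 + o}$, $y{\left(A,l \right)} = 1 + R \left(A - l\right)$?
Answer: $\frac{i \sqrt{31120436429}}{613} \approx 287.78 i$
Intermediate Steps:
$y{\left(A,l \right)} = 1 - 2 A + 2 l$ ($y{\left(A,l \right)} = 1 - 2 \left(A - l\right) = 1 - \left(- 2 l + 2 A\right) = 1 - 2 A + 2 l$)
$Z{\left(o \right)} = \frac{1}{118 + o}$ ($Z{\left(o \right)} = \frac{1 - 2 o + 2 o}{118 + o} = 1 \frac{1}{118 + o} = \frac{1}{118 + o}$)
$\sqrt{214 \left(-257 - 130\right) + Z{\left(495 \right)}} = \sqrt{214 \left(-257 - 130\right) + \frac{1}{118 + 495}} = \sqrt{214 \left(-387\right) + \frac{1}{613}} = \sqrt{-82818 + \frac{1}{613}} = \sqrt{- \frac{50767433}{613}} = \frac{i \sqrt{31120436429}}{613}$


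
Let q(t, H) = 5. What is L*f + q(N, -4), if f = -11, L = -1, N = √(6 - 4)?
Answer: 16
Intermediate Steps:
N = √2 ≈ 1.4142
L*f + q(N, -4) = -1*(-11) + 5 = 11 + 5 = 16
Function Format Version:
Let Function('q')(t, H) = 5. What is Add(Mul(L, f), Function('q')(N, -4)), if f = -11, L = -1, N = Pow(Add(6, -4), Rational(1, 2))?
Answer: 16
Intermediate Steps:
N = Pow(2, Rational(1, 2)) ≈ 1.4142
Add(Mul(L, f), Function('q')(N, -4)) = Add(Mul(-1, -11), 5) = Add(11, 5) = 16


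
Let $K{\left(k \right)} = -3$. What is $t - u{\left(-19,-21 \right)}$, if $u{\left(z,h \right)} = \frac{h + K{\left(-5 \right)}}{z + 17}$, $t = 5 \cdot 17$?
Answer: $73$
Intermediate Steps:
$t = 85$
$u{\left(z,h \right)} = \frac{-3 + h}{17 + z}$ ($u{\left(z,h \right)} = \frac{h - 3}{z + 17} = \frac{-3 + h}{17 + z}$)
$t - u{\left(-19,-21 \right)} = 85 - \frac{-3 - 21}{17 - 19} = 85 - \frac{1}{-2} \left(-24\right) = 85 - \left(- \frac{1}{2}\right) \left(-24\right) = 85 - 12 = 73$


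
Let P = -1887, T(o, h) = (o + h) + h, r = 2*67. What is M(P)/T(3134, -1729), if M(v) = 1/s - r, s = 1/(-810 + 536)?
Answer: 34/27 ≈ 1.2593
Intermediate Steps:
s = -1/274 (s = 1/(-274) = -1/274 ≈ -0.0036496)
r = 134
T(o, h) = o + 2*h (T(o, h) = (h + o) + h = o + 2*h)
M(v) = -408 (M(v) = 1/(-1/274) - 1*134 = -274 - 134 = -408)
M(P)/T(3134, -1729) = -408/(3134 + 2*(-1729)) = -408/(3134 - 3458) = -408/(-324) = -408*(-1/324) = 34/27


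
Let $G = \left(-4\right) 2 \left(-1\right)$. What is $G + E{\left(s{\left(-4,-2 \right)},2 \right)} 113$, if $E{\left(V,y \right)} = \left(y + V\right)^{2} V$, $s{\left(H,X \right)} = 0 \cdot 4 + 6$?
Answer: $43400$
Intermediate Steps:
$G = 8$ ($G = \left(-8\right) \left(-1\right) = 8$)
$s{\left(H,X \right)} = 6$ ($s{\left(H,X \right)} = 0 + 6 = 6$)
$E{\left(V,y \right)} = V \left(V + y\right)^{2}$ ($E{\left(V,y \right)} = \left(V + y\right)^{2} V = V \left(V + y\right)^{2}$)
$G + E{\left(s{\left(-4,-2 \right)},2 \right)} 113 = 8 + 6 \left(6 + 2\right)^{2} \cdot 113 = 8 + 6 \cdot 8^{2} \cdot 113 = 8 + 6 \cdot 64 \cdot 113 = 8 + 384 \cdot 113 = 8 + 43392 = 43400$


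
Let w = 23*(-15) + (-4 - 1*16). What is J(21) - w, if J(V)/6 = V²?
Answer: 3011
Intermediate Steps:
J(V) = 6*V²
w = -365 (w = -345 + (-4 - 16) = -345 - 20 = -365)
J(21) - w = 6*21² - 1*(-365) = 6*441 + 365 = 2646 + 365 = 3011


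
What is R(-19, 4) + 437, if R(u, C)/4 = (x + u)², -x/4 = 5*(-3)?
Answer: 7161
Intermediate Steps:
x = 60 (x = -20*(-3) = -4*(-15) = 60)
R(u, C) = 4*(60 + u)²
R(-19, 4) + 437 = 4*(60 - 19)² + 437 = 4*41² + 437 = 4*1681 + 437 = 6724 + 437 = 7161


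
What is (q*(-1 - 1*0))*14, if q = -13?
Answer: 182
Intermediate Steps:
(q*(-1 - 1*0))*14 = -13*(-1 - 1*0)*14 = -13*(-1 + 0)*14 = -13*(-1)*14 = 13*14 = 182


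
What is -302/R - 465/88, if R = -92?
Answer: -4051/2024 ≈ -2.0015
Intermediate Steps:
-302/R - 465/88 = -302/(-92) - 465/88 = -302*(-1/92) - 465*1/88 = 151/46 - 465/88 = -4051/2024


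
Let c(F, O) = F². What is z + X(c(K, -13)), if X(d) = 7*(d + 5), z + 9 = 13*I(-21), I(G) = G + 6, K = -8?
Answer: 279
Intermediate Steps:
I(G) = 6 + G
z = -204 (z = -9 + 13*(6 - 21) = -9 + 13*(-15) = -9 - 195 = -204)
X(d) = 35 + 7*d (X(d) = 7*(5 + d) = 35 + 7*d)
z + X(c(K, -13)) = -204 + (35 + 7*(-8)²) = -204 + (35 + 7*64) = -204 + (35 + 448) = -204 + 483 = 279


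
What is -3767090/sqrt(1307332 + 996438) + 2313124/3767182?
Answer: 1156562/1883591 - 376709*sqrt(2303770)/230377 ≈ -2481.3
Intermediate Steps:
-3767090/sqrt(1307332 + 996438) + 2313124/3767182 = -3767090*sqrt(2303770)/2303770 + 2313124*(1/3767182) = -376709*sqrt(2303770)/230377 + 1156562/1883591 = 1156562/1883591 - 376709*sqrt(2303770)/230377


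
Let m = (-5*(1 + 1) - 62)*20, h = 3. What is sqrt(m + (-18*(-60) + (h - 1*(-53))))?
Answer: 4*I*sqrt(19) ≈ 17.436*I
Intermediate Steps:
m = -1440 (m = (-5*2 - 62)*20 = (-10 - 62)*20 = -72*20 = -1440)
sqrt(m + (-18*(-60) + (h - 1*(-53)))) = sqrt(-1440 + (-18*(-60) + (3 - 1*(-53)))) = sqrt(-1440 + (1080 + (3 + 53))) = sqrt(-1440 + (1080 + 56)) = sqrt(-1440 + 1136) = sqrt(-304) = 4*I*sqrt(19)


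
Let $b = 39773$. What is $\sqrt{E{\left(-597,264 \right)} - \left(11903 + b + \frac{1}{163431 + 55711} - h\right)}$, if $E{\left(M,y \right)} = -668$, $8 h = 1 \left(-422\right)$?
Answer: $\frac{i \sqrt{2516260451760209}}{219142} \approx 228.9 i$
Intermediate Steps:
$h = - \frac{211}{4}$ ($h = \frac{1 \left(-422\right)}{8} = \frac{1}{8} \left(-422\right) = - \frac{211}{4} \approx -52.75$)
$\sqrt{E{\left(-597,264 \right)} - \left(11903 + b + \frac{1}{163431 + 55711} - h\right)} = \sqrt{-668 + \left(\left(\left(\left(26238 - 38141\right) - \frac{211}{4}\right) - 39773\right) - \frac{1}{163431 + 55711}\right)} = \sqrt{-668 - \frac{22671883467}{438284}} = \sqrt{- \frac{22964657179}{438284}} = \frac{i \sqrt{2516260451760209}}{219142}$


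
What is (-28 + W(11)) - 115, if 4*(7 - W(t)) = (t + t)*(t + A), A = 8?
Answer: -481/2 ≈ -240.50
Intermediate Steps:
W(t) = 7 - t*(8 + t)/2 (W(t) = 7 - (t + t)*(t + 8)/4 = 7 - 2*t*(8 + t)/4 = 7 - t*(8 + t)/2)
(-28 + W(11)) - 115 = (-28 + (7 - 4*11 - ½*11²)) - 115 = (-28 + (7 - 44 - ½*121)) - 115 = (-28 + (7 - 44 - 121/2)) - 115 = (-28 - 195/2) - 115 = -251/2 - 115 = -481/2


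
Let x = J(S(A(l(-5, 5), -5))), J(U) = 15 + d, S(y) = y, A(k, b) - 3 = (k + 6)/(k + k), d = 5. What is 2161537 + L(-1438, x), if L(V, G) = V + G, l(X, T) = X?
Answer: 2160119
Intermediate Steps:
A(k, b) = 3 + (6 + k)/(2*k) (A(k, b) = 3 + (k + 6)/(k + k) = 3 + (6 + k)/((2*k)) = 3 + (6 + k)*(1/(2*k)) = 3 + (6 + k)/(2*k))
J(U) = 20 (J(U) = 15 + 5 = 20)
x = 20
L(V, G) = G + V
2161537 + L(-1438, x) = 2161537 + (20 - 1438) = 2161537 - 1418 = 2160119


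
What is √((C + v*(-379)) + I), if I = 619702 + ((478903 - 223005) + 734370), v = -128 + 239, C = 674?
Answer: 5*√62743 ≈ 1252.4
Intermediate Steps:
v = 111
I = 1609970 (I = 619702 + (255898 + 734370) = 619702 + 990268 = 1609970)
√((C + v*(-379)) + I) = √((674 + 111*(-379)) + 1609970) = √((674 - 42069) + 1609970) = √(-41395 + 1609970) = √1568575 = 5*√62743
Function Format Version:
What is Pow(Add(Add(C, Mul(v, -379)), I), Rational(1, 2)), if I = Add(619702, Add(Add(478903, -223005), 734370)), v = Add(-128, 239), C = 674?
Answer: Mul(5, Pow(62743, Rational(1, 2))) ≈ 1252.4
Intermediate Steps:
v = 111
I = 1609970 (I = Add(619702, Add(255898, 734370)) = Add(619702, 990268) = 1609970)
Pow(Add(Add(C, Mul(v, -379)), I), Rational(1, 2)) = Pow(Add(Add(674, Mul(111, -379)), 1609970), Rational(1, 2)) = Pow(Add(Add(674, -42069), 1609970), Rational(1, 2)) = Pow(Add(-41395, 1609970), Rational(1, 2)) = Pow(1568575, Rational(1, 2)) = Mul(5, Pow(62743, Rational(1, 2)))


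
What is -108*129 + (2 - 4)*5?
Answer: -13942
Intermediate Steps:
-108*129 + (2 - 4)*5 = -13932 - 2*5 = -13932 - 10 = -13942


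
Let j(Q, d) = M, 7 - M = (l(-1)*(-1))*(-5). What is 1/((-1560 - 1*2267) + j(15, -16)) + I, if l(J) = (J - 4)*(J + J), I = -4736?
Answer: -18328321/3870 ≈ -4736.0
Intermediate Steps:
l(J) = 2*J*(-4 + J) (l(J) = (-4 + J)*(2*J) = 2*J*(-4 + J))
M = -43 (M = 7 - (2*(-1)*(-4 - 1))*(-1)*(-5) = 7 - (2*(-1)*(-5))*(-1)*(-5) = 7 - 10*(-1)*(-5) = 7 - (-10)*(-5) = 7 - 1*50 = 7 - 50 = -43)
j(Q, d) = -43
1/((-1560 - 1*2267) + j(15, -16)) + I = 1/((-1560 - 1*2267) - 43) - 4736 = 1/((-1560 - 2267) - 43) - 4736 = 1/(-3827 - 43) - 4736 = 1/(-3870) - 4736 = -1/3870 - 4736 = -18328321/3870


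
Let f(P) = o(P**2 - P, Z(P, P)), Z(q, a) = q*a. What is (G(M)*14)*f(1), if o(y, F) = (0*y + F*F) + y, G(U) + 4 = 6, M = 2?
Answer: 28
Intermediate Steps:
Z(q, a) = a*q
G(U) = 2 (G(U) = -4 + 6 = 2)
o(y, F) = y + F**2 (o(y, F) = (0 + F**2) + y = F**2 + y = y + F**2)
f(P) = P**2 + P**4 - P (f(P) = (P**2 - P) + (P*P)**2 = (P**2 - P) + (P**2)**2 = (P**2 - P) + P**4 = P**2 + P**4 - P)
(G(M)*14)*f(1) = (2*14)*(1*(-1 + 1 + 1**3)) = 28*(1*(-1 + 1 + 1)) = 28*(1*1) = 28*1 = 28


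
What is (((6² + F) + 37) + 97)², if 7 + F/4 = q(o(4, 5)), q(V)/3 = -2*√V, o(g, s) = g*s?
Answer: 31684 - 13632*√5 ≈ 1201.9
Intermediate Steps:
q(V) = -6*√V (q(V) = 3*(-2*√V) = -6*√V)
F = -28 - 48*√5 (F = -28 + 4*(-6*2*√5) = -28 + 4*(-12*√5) = -28 - 48*√5 ≈ -135.33)
(((6² + F) + 37) + 97)² = (((6² + (-28 - 48*√5)) + 37) + 97)² = (((36 + (-28 - 48*√5)) + 37) + 97)² = (((8 - 48*√5) + 37) + 97)² = ((45 - 48*√5) + 97)² = (142 - 48*√5)²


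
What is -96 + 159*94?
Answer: 14850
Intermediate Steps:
-96 + 159*94 = -96 + 14946 = 14850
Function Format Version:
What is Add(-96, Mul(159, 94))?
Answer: 14850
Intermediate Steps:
Add(-96, Mul(159, 94)) = Add(-96, 14946) = 14850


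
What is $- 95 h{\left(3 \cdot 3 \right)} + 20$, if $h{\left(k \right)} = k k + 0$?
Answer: $-7675$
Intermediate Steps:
$h{\left(k \right)} = k^{2}$ ($h{\left(k \right)} = k^{2} + 0 = k^{2}$)
$- 95 h{\left(3 \cdot 3 \right)} + 20 = - 95 \left(3 \cdot 3\right)^{2} + 20 = - 95 \cdot 9^{2} + 20 = \left(-95\right) 81 + 20 = -7695 + 20 = -7675$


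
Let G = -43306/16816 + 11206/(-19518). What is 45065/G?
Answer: -3697748728680/258421651 ≈ -14309.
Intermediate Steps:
G = -258421651/82053672 (G = -43306*1/16816 + 11206*(-1/19518) = -21653/8408 - 5603/9759 = -258421651/82053672 ≈ -3.1494)
45065/G = 45065/(-258421651/82053672) = 45065*(-82053672/258421651) = -3697748728680/258421651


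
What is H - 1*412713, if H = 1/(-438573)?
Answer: -181004778550/438573 ≈ -4.1271e+5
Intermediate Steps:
H = -1/438573 ≈ -2.2801e-6
H - 1*412713 = -1/438573 - 1*412713 = -1/438573 - 412713 = -181004778550/438573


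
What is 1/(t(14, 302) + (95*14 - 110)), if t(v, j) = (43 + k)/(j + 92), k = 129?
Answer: 197/240426 ≈ 0.00081938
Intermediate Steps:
t(v, j) = 172/(92 + j) (t(v, j) = (43 + 129)/(j + 92) = 172/(92 + j))
1/(t(14, 302) + (95*14 - 110)) = 1/(172/(92 + 302) + (95*14 - 110)) = 1/(172/394 + (1330 - 110)) = 1/(172*(1/394) + 1220) = 1/(86/197 + 1220) = 1/(240426/197) = 197/240426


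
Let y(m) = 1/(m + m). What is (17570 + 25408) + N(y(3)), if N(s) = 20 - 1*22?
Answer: 42976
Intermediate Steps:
y(m) = 1/(2*m)
N(s) = -2 (N(s) = 20 - 22 = -2)
(17570 + 25408) + N(y(3)) = (17570 + 25408) - 2 = 42978 - 2 = 42976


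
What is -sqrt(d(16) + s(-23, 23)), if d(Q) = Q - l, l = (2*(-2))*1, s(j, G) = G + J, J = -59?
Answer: -4*I ≈ -4.0*I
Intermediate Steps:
s(j, G) = -59 + G (s(j, G) = G - 59 = -59 + G)
l = -4 (l = -4*1 = -4)
d(Q) = 4 + Q (d(Q) = Q - 1*(-4) = Q + 4 = 4 + Q)
-sqrt(d(16) + s(-23, 23)) = -sqrt((4 + 16) + (-59 + 23)) = -sqrt(20 - 36) = -sqrt(-16) = -4*I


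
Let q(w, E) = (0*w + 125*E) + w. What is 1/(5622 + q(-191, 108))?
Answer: 1/18931 ≈ 5.2823e-5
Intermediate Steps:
q(w, E) = w + 125*E (q(w, E) = (0 + 125*E) + w = 125*E + w = w + 125*E)
1/(5622 + q(-191, 108)) = 1/(5622 + (-191 + 125*108)) = 1/(5622 + (-191 + 13500)) = 1/(5622 + 13309) = 1/18931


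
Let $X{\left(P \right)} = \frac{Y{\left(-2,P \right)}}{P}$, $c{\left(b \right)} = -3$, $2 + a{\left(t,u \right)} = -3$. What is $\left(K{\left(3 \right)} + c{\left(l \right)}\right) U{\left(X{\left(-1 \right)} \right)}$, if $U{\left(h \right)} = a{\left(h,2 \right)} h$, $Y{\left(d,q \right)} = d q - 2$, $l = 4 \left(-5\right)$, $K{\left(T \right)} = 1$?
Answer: $0$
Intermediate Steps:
$a{\left(t,u \right)} = -5$ ($a{\left(t,u \right)} = -2 - 3 = -5$)
$l = -20$
$Y{\left(d,q \right)} = -2 + d q$
$X{\left(P \right)} = \frac{-2 - 2 P}{P}$
$U{\left(h \right)} = - 5 h$
$\left(K{\left(3 \right)} + c{\left(l \right)}\right) U{\left(X{\left(-1 \right)} \right)} = \left(1 - 3\right) \left(- 5 \left(-2 - \frac{2}{-1}\right)\right) = - 2 \left(- 5 \left(-2 - -2\right)\right) = - 2 \left(- 5 \left(-2 + 2\right)\right) = - 2 \left(\left(-5\right) 0\right) = \left(-2\right) 0 = 0$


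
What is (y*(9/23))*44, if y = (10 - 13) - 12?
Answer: -5940/23 ≈ -258.26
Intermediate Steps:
y = -15 (y = -3 - 12 = -15)
(y*(9/23))*44 = -135/23*44 = -5940/23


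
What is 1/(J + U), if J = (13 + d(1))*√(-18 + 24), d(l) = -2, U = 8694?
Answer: 1449/12597485 - 11*√6/75584910 ≈ 0.00011467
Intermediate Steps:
J = 11*√6 (J = (13 - 2)*√(-18 + 24) = 11*√6 ≈ 26.944)
1/(J + U) = 1/(11*√6 + 8694) = 1/(8694 + 11*√6)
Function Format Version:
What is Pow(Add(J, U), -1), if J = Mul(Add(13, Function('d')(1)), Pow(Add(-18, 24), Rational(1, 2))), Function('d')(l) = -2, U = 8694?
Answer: Add(Rational(1449, 12597485), Mul(Rational(-11, 75584910), Pow(6, Rational(1, 2)))) ≈ 0.00011467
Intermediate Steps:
J = Mul(11, Pow(6, Rational(1, 2))) (J = Mul(Add(13, -2), Pow(Add(-18, 24), Rational(1, 2))) = Mul(11, Pow(6, Rational(1, 2))) ≈ 26.944)
Pow(Add(J, U), -1) = Pow(Add(Mul(11, Pow(6, Rational(1, 2))), 8694), -1) = Pow(Add(8694, Mul(11, Pow(6, Rational(1, 2)))), -1)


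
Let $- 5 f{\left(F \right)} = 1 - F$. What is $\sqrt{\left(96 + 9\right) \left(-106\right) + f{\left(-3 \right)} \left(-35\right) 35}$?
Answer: $5 i \sqrt{406} \approx 100.75 i$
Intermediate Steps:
$f{\left(F \right)} = - \frac{1}{5} + \frac{F}{5}$ ($f{\left(F \right)} = - \frac{1 - F}{5} = - \frac{1}{5} + \frac{F}{5}$)
$\sqrt{\left(96 + 9\right) \left(-106\right) + f{\left(-3 \right)} \left(-35\right) 35} = \sqrt{\left(96 + 9\right) \left(-106\right) + \left(- \frac{1}{5} + \frac{1}{5} \left(-3\right)\right) \left(-35\right) 35} = \sqrt{105 \left(-106\right) + \left(- \frac{1}{5} - \frac{3}{5}\right) \left(-35\right) 35} = \sqrt{-11130 + \left(- \frac{4}{5}\right) \left(-35\right) 35} = \sqrt{-11130 + 28 \cdot 35} = \sqrt{-11130 + 980} = \sqrt{-10150} = 5 i \sqrt{406}$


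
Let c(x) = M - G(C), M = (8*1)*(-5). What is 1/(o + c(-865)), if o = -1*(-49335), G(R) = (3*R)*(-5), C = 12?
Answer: 1/49475 ≈ 2.0212e-5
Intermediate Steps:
M = -40 (M = 8*(-5) = -40)
G(R) = -15*R
o = 49335
c(x) = 140 (c(x) = -40 - (-15)*12 = -40 - 1*(-180) = -40 + 180 = 140)
1/(o + c(-865)) = 1/(49335 + 140) = 1/49475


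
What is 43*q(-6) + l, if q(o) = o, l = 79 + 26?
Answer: -153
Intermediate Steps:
l = 105
43*q(-6) + l = 43*(-6) + 105 = -258 + 105 = -153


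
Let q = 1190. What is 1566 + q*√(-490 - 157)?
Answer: 1566 + 1190*I*√647 ≈ 1566.0 + 30269.0*I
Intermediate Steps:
1566 + q*√(-490 - 157) = 1566 + 1190*√(-490 - 157) = 1566 + 1190*√(-647) = 1566 + 1190*(I*√647) = 1566 + 1190*I*√647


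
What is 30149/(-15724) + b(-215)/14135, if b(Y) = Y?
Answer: -85907355/44451748 ≈ -1.9326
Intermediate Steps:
30149/(-15724) + b(-215)/14135 = 30149/(-15724) - 215/14135 = 30149*(-1/15724) - 215*1/14135 = -30149/15724 - 43/2827 = -85907355/44451748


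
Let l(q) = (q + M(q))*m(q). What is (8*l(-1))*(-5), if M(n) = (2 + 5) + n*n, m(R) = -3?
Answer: 840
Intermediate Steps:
M(n) = 7 + n**2
l(q) = -21 - 3*q - 3*q**2 (l(q) = (q + (7 + q**2))*(-3) = (7 + q + q**2)*(-3) = -21 - 3*q - 3*q**2)
(8*l(-1))*(-5) = (8*(-21 - 3*(-1) - 3*(-1)**2))*(-5) = (8*(-21 + 3 - 3*1))*(-5) = (8*(-21 + 3 - 3))*(-5) = (8*(-21))*(-5) = -168*(-5) = 840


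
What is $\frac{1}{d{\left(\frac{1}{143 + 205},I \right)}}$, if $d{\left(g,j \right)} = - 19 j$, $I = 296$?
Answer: $- \frac{1}{5624} \approx -0.00017781$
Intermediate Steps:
$\frac{1}{d{\left(\frac{1}{143 + 205},I \right)}} = \frac{1}{\left(-19\right) 296} = \frac{1}{-5624} = - \frac{1}{5624}$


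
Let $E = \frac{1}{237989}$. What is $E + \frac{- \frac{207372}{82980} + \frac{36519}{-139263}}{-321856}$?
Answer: $\frac{78566071187371}{6147027820315478640} \approx 1.2781 \cdot 10^{-5}$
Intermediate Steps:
$E = \frac{1}{237989} \approx 4.2019 \cdot 10^{-6}$
$E + \frac{- \frac{207372}{82980} + \frac{36519}{-139263}}{-321856} = \frac{1}{237989} + \frac{- \frac{207372}{82980} + \frac{36519}{-139263}}{-321856} = \frac{1}{237989} + \left(\left(-207372\right) \frac{1}{82980} + 36519 \left(- \frac{1}{139263}\right)\right) \left(- \frac{1}{321856}\right) = \frac{1}{237989} + \left(- \frac{17281}{6915} - \frac{12173}{46421}\right) \left(- \frac{1}{321856}\right) = \frac{1}{237989} - - \frac{221594399}{25829041763760} = \frac{1}{237989} + \frac{221594399}{25829041763760} = \frac{78566071187371}{6147027820315478640}$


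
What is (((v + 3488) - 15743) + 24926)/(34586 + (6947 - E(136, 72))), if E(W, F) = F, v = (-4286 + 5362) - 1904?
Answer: 11843/41461 ≈ 0.28564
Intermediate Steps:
v = -828 (v = 1076 - 1904 = -828)
(((v + 3488) - 15743) + 24926)/(34586 + (6947 - E(136, 72))) = (((-828 + 3488) - 15743) + 24926)/(34586 + (6947 - 1*72)) = ((2660 - 15743) + 24926)/(34586 + (6947 - 72)) = (-13083 + 24926)/(34586 + 6875) = 11843/41461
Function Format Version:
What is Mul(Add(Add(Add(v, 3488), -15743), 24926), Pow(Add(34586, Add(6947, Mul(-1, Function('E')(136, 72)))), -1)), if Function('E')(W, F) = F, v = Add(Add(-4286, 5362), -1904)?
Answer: Rational(11843, 41461) ≈ 0.28564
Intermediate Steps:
v = -828 (v = Add(1076, -1904) = -828)
Mul(Add(Add(Add(v, 3488), -15743), 24926), Pow(Add(34586, Add(6947, Mul(-1, Function('E')(136, 72)))), -1)) = Mul(Add(Add(Add(-828, 3488), -15743), 24926), Pow(Add(34586, Add(6947, Mul(-1, 72))), -1)) = Mul(Add(Add(2660, -15743), 24926), Pow(Add(34586, Add(6947, -72)), -1)) = Mul(Add(-13083, 24926), Pow(Add(34586, 6875), -1)) = Mul(11843, Pow(41461, -1)) = Mul(11843, Rational(1, 41461)) = Rational(11843, 41461)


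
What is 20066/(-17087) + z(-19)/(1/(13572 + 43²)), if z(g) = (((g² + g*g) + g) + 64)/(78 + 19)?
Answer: 202101500507/1657439 ≈ 1.2194e+5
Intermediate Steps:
z(g) = 64/97 + g/97 + 2*g²/97 (z(g) = (((g² + g²) + g) + 64)/97 = ((2*g² + g) + 64)*(1/97) = ((g + 2*g²) + 64)*(1/97) = (64 + g + 2*g²)*(1/97) = 64/97 + g/97 + 2*g²/97)
20066/(-17087) + z(-19)/(1/(13572 + 43²)) = 20066/(-17087) + (64/97 + (1/97)*(-19) + (2/97)*(-19)²)/(1/(13572 + 43²)) = 20066*(-1/17087) + (64/97 - 19/97 + (2/97)*361)/(1/(13572 + 1849)) = -20066/17087 + (64/97 - 19/97 + 722/97)/(1/15421) = -20066/17087 + 767/(97*(1/15421)) = -20066/17087 + (767/97)*15421 = -20066/17087 + 11827907/97 = 202101500507/1657439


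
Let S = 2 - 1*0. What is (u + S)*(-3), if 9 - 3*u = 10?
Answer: -5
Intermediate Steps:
u = -1/3 (u = 3 - 1/3*10 = 3 - 10/3 = -1/3 ≈ -0.33333)
S = 2 (S = 2 + 0 = 2)
(u + S)*(-3) = (-1/3 + 2)*(-3) = (5/3)*(-3) = -5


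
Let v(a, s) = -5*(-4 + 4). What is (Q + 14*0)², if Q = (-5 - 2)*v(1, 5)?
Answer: 0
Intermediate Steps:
v(a, s) = 0 (v(a, s) = -5*0 = 0)
Q = 0 (Q = (-5 - 2)*0 = -7*0 = 0)
(Q + 14*0)² = (0 + 14*0)² = (0 + 0)² = 0² = 0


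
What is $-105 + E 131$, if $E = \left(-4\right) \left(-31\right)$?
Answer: $16139$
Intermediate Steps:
$E = 124$
$-105 + E 131 = -105 + 124 \cdot 131 = -105 + 16244 = 16139$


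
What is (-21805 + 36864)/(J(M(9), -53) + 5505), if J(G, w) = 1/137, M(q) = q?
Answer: 2063083/754186 ≈ 2.7355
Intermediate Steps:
J(G, w) = 1/137
(-21805 + 36864)/(J(M(9), -53) + 5505) = (-21805 + 36864)/(1/137 + 5505) = 15059/(754186/137) = 15059*(137/754186) = 2063083/754186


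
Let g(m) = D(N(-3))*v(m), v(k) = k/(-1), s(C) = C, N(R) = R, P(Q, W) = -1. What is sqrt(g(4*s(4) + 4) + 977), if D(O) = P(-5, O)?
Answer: sqrt(997) ≈ 31.575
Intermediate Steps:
v(k) = -k (v(k) = k*(-1) = -k)
D(O) = -1
g(m) = m (g(m) = -(-1)*m = m)
sqrt(g(4*s(4) + 4) + 977) = sqrt((4*4 + 4) + 977) = sqrt((16 + 4) + 977) = sqrt(20 + 977) = sqrt(997)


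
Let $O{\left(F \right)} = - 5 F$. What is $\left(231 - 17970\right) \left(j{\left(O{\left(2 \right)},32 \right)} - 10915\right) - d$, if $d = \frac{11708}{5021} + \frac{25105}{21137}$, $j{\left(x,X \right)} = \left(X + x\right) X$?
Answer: $\frac{19223433968966532}{106128877} \approx 1.8113 \cdot 10^{8}$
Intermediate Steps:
$j{\left(x,X \right)} = X \left(X + x\right)$
$d = \frac{373524201}{106128877}$ ($d = 11708 \cdot \frac{1}{5021} + 25105 \cdot \frac{1}{21137} = \frac{11708}{5021} + \frac{25105}{21137} = \frac{373524201}{106128877} \approx 3.5195$)
$\left(231 - 17970\right) \left(j{\left(O{\left(2 \right)},32 \right)} - 10915\right) - d = \left(231 - 17970\right) \left(32 \left(32 - 10\right) - 10915\right) - \frac{373524201}{106128877} = - 17739 \left(32 \left(32 - 10\right) - 10915\right) - \frac{373524201}{106128877} = - 17739 \left(32 \cdot 22 - 10915\right) - \frac{373524201}{106128877} = - 17739 \left(704 - 10915\right) - \frac{373524201}{106128877} = \left(-17739\right) \left(-10211\right) - \frac{373524201}{106128877} = 181132929 - \frac{373524201}{106128877} = \frac{19223433968966532}{106128877}$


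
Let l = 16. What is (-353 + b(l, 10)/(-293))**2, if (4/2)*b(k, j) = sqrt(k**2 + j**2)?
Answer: (103429 + sqrt(89))**2/85849 ≈ 1.2463e+5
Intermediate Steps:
b(k, j) = sqrt(j**2 + k**2)/2 (b(k, j) = sqrt(k**2 + j**2)/2 = sqrt(j**2 + k**2)/2)
(-353 + b(l, 10)/(-293))**2 = (-353 + (sqrt(10**2 + 16**2)/2)/(-293))**2 = (-353 + (sqrt(100 + 256)/2)*(-1/293))**2 = (-353 + (sqrt(356)/2)*(-1/293))**2 = (-353 + ((2*sqrt(89))/2)*(-1/293))**2 = (-353 + sqrt(89)*(-1/293))**2 = (-353 - sqrt(89)/293)**2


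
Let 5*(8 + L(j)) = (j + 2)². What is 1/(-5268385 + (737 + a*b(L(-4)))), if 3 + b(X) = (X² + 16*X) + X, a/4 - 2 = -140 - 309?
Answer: -25/128403068 ≈ -1.9470e-7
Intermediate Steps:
L(j) = -8 + (2 + j)²/5 (L(j) = -8 + (j + 2)²/5 = -8 + (2 + j)²/5)
a = -1788 (a = 8 + 4*(-140 - 309) = 8 + 4*(-449) = 8 - 1796 = -1788)
b(X) = -3 + X² + 17*X (b(X) = -3 + ((X² + 16*X) + X) = -3 + (X² + 17*X) = -3 + X² + 17*X)
1/(-5268385 + (737 + a*b(L(-4)))) = 1/(-5268385 + (737 - 1788*(-3 + (-8 + (2 - 4)²/5)² + 17*(-8 + (2 - 4)²/5)))) = 1/(-5268385 + (737 - 1788*(-3 + (-8 + (⅕)*(-2)²)² + 17*(-8 + (⅕)*(-2)²)))) = 1/(-5268385 + (737 - 1788*(-3 + (-8 + (⅕)*4)² + 17*(-8 + (⅕)*4)))) = 1/(-5268385 + (737 - 1788*(-3 + (-8 + ⅘)² + 17*(-8 + ⅘)))) = 1/(-5268385 + (737 - 1788*(-3 + (-36/5)² + 17*(-36/5)))) = 1/(-5268385 + (737 - 1788*(-3 + 1296/25 - 612/5))) = 1/(-5268385 + (737 - 1788*(-1839/25))) = 1/(-5268385 + (737 + 3288132/25)) = 1/(-5268385 + 3306557/25) = 1/(-128403068/25) = -25/128403068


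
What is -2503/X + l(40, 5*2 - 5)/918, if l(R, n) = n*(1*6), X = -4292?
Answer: 404419/656676 ≈ 0.61586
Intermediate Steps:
l(R, n) = 6*n (l(R, n) = n*6 = 6*n)
-2503/X + l(40, 5*2 - 5)/918 = -2503/(-4292) + (6*(5*2 - 5))/918 = -2503*(-1/4292) + (6*(10 - 5))*(1/918) = 2503/4292 + (6*5)*(1/918) = 2503/4292 + 30*(1/918) = 2503/4292 + 5/153 = 404419/656676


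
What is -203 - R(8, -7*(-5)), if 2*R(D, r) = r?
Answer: -441/2 ≈ -220.50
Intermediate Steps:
R(D, r) = r/2
-203 - R(8, -7*(-5)) = -203 - (-7*(-5))/2 = -203 - 35/2 = -441/2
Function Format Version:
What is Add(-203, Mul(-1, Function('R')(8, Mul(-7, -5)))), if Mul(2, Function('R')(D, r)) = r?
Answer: Rational(-441, 2) ≈ -220.50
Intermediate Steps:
Function('R')(D, r) = Mul(Rational(1, 2), r)
Add(-203, Mul(-1, Function('R')(8, Mul(-7, -5)))) = Add(-203, Mul(-1, Mul(Rational(1, 2), Mul(-7, -5)))) = Add(-203, Mul(-1, Mul(Rational(1, 2), 35))) = Add(-203, Mul(-1, Rational(35, 2))) = Add(-203, Rational(-35, 2)) = Rational(-441, 2)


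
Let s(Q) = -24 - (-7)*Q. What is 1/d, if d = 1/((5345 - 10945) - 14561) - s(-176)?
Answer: 20161/25322215 ≈ 0.00079618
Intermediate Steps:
s(Q) = -24 + 7*Q
d = 25322215/20161 (d = 1/((5345 - 10945) - 14561) - (-24 + 7*(-176)) = 1/(-5600 - 14561) - (-24 - 1232) = 1/(-20161) - 1*(-1256) = -1/20161 + 1256 = 25322215/20161 ≈ 1256.0)
1/d = 1/(25322215/20161) = 20161/25322215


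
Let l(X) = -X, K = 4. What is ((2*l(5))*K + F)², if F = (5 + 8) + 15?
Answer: 144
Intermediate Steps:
F = 28 (F = 13 + 15 = 28)
((2*l(5))*K + F)² = ((2*(-1*5))*4 + 28)² = ((2*(-5))*4 + 28)² = (-10*4 + 28)² = (-40 + 28)² = (-12)² = 144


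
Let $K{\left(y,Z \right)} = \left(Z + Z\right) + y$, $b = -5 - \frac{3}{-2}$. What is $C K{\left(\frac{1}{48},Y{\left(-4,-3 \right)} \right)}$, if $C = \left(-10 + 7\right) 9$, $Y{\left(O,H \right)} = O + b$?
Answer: $\frac{6471}{16} \approx 404.44$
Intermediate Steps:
$b = - \frac{7}{2}$ ($b = -5 - 3 \left(- \frac{1}{2}\right) = -5 - - \frac{3}{2} = -5 + \frac{3}{2} = - \frac{7}{2} \approx -3.5$)
$Y{\left(O,H \right)} = - \frac{7}{2} + O$ ($Y{\left(O,H \right)} = O - \frac{7}{2} = - \frac{7}{2} + O$)
$K{\left(y,Z \right)} = y + 2 Z$ ($K{\left(y,Z \right)} = 2 Z + y = y + 2 Z$)
$C = -27$ ($C = \left(-3\right) 9 = -27$)
$C K{\left(\frac{1}{48},Y{\left(-4,-3 \right)} \right)} = - 27 \left(\frac{1}{48} + 2 \left(- \frac{7}{2} - 4\right)\right) = - 27 \left(\frac{1}{48} + 2 \left(- \frac{15}{2}\right)\right) = - 27 \left(\frac{1}{48} - 15\right) = \left(-27\right) \left(- \frac{719}{48}\right) = \frac{6471}{16}$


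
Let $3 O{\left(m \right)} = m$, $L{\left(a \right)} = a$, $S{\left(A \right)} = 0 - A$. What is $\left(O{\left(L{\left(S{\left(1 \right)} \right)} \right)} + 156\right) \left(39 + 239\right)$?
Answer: $\frac{129826}{3} \approx 43275.0$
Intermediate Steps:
$S{\left(A \right)} = - A$
$O{\left(m \right)} = \frac{m}{3}$
$\left(O{\left(L{\left(S{\left(1 \right)} \right)} \right)} + 156\right) \left(39 + 239\right) = \left(\frac{\left(-1\right) 1}{3} + 156\right) \left(39 + 239\right) = \left(\frac{1}{3} \left(-1\right) + 156\right) 278 = \left(- \frac{1}{3} + 156\right) 278 = \frac{467}{3} \cdot 278 = \frac{129826}{3}$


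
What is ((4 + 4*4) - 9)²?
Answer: 121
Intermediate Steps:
((4 + 4*4) - 9)² = ((4 + 16) - 9)² = (20 - 9)² = 11² = 121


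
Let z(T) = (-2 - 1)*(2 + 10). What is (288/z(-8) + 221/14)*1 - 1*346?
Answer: -4735/14 ≈ -338.21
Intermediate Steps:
z(T) = -36 (z(T) = -3*12 = -36)
(288/z(-8) + 221/14)*1 - 1*346 = (288/(-36) + 221/14)*1 - 1*346 = (288*(-1/36) + 221*(1/14))*1 - 346 = (-8 + 221/14)*1 - 346 = (109/14)*1 - 346 = 109/14 - 346 = -4735/14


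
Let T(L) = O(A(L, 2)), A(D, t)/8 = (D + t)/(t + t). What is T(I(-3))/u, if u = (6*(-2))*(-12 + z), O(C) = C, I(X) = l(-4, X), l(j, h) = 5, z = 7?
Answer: 7/30 ≈ 0.23333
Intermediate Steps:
A(D, t) = 4*(D + t)/t (A(D, t) = 8*((D + t)/(t + t)) = 8*((D + t)/((2*t))) = 8*((D + t)*(1/(2*t))) = 8*((D + t)/(2*t)) = 4*(D + t)/t)
I(X) = 5
T(L) = 4 + 2*L (T(L) = 4 + 4*L/2 = 4 + 4*L*(½) = 4 + 2*L)
u = 60 (u = (6*(-2))*(-12 + 7) = -12*(-5) = 60)
T(I(-3))/u = (4 + 2*5)/60 = (4 + 10)*(1/60) = 14*(1/60) = 7/30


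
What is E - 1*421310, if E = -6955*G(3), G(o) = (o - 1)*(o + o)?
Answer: -504770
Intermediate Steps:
G(o) = 2*o*(-1 + o) (G(o) = (-1 + o)*(2*o) = 2*o*(-1 + o))
E = -83460 (E = -13910*3*(-1 + 3) = -13910*3*2 = -6955*12 = -83460)
E - 1*421310 = -83460 - 1*421310 = -83460 - 421310 = -504770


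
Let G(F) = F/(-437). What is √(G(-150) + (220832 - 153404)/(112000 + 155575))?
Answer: √325544577704346/23386055 ≈ 0.77152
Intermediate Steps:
G(F) = -F/437 (G(F) = F*(-1/437) = -F/437)
√(G(-150) + (220832 - 153404)/(112000 + 155575)) = √(-1/437*(-150) + (220832 - 153404)/(112000 + 155575)) = √(150/437 + 67428/267575) = √(69602286/116930275) = √325544577704346/23386055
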